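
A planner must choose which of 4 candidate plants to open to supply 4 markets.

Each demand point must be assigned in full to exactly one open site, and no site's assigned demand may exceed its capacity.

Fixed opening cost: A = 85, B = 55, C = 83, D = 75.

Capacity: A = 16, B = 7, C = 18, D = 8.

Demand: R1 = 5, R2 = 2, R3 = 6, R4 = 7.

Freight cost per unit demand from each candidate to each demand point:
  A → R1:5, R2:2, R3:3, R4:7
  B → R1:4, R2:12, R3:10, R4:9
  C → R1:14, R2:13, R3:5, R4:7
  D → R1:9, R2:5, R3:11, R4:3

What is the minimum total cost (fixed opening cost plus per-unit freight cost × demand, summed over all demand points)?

228

Open {A, D}; cheapest assignment that respects the capacities:
  A (cap 16, load 13): R1, R2, R3 — cost 5×5 + 2×2 + 6×3 = 47
  D (cap 8, load 7): R4 — cost 7×3 = 21
  Shipping 68, fixed 160 → total 228.
  Any other capacity-feasible assignment to {A, D} ships for at least 68.
Compare {A, B}: its best feasible assignment gives total 231.
Compare {B, C}: its best feasible assignment gives total 261.
Every other set of open sites that can feasibly serve all demand totals ≥ 231 even under its best assignment. Minimum: 228.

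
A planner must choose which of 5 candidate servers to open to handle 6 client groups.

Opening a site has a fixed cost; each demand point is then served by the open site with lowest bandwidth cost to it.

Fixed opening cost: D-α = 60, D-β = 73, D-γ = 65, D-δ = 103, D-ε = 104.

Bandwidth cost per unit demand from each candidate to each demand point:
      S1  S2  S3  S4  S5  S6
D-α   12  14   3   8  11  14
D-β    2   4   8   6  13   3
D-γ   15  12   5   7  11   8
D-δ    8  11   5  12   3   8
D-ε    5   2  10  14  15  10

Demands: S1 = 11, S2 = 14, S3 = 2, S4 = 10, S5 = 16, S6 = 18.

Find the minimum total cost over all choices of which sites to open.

Open {D-β, D-δ}: assign each demand point to its cheapest open site.
  S1→D-β 11×2=22, S2→D-β 14×4=56, S3→D-δ 2×5=10, S4→D-β 10×6=60, S5→D-δ 16×3=48, S6→D-β 18×3=54
  bandwidth cost 250, fixed 176 → total 426.
Compare {D-α, D-β, D-δ}: bandwidth cost 246 + fixed 236 = 482.
Compare {D-β}: bandwidth cost 416 + fixed 73 = 489.
Compare {D-β, D-γ, D-δ}: bandwidth cost 250 + fixed 241 = 491.
All other subsets cost ≥ 482. Minimum total cost: 426.

426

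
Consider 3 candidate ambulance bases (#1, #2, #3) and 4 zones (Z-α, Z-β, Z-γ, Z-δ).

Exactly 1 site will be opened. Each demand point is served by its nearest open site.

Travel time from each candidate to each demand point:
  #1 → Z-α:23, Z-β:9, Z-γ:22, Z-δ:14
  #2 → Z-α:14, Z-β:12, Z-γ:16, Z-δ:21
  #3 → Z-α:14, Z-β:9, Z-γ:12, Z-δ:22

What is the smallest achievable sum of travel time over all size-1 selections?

Open {#3}.
  Z-α→#3 14, Z-β→#3 9, Z-γ→#3 12, Z-δ→#3 22  ⇒ total 57.
Compare {#2}: total 63.
Compare {#1}: total 68.

57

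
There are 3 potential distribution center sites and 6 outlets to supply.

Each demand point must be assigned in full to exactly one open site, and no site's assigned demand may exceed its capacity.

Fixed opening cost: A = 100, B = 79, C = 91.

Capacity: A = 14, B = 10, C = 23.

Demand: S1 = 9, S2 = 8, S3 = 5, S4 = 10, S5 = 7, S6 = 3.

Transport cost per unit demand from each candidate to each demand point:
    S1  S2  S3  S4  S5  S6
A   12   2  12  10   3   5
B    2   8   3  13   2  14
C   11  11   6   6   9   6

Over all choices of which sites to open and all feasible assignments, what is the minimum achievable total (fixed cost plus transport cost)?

472

Open {A, B, C}; cheapest assignment that respects the capacities:
  A (cap 14, load 11): S2, S6 — cost 8×2 + 3×5 = 31
  B (cap 10, load 9): S1 — cost 9×2 = 18
  C (cap 23, load 22): S3, S4, S5 — cost 5×6 + 10×6 + 7×9 = 153
  Shipping 202, fixed 270 → total 472.
  Any other capacity-feasible assignment to {A, B, C} ships for at least 202.
Total demand is 42 and no other set of sites has combined capacity ≥ 42, so {A, B, C} is the only feasible choice of open sites. Minimum: 472.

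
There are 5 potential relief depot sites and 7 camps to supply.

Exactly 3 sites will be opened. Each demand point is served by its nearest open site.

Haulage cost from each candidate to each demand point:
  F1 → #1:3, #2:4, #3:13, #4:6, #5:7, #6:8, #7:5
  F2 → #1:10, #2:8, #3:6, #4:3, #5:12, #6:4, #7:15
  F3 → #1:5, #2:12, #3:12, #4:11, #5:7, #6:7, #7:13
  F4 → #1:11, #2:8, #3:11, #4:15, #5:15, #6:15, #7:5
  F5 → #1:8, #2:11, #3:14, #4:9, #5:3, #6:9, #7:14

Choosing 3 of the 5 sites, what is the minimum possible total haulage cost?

Open {F1, F2, F5}.
  #1→F1 3, #2→F1 4, #3→F2 6, #4→F2 3, #5→F5 3, #6→F2 4, #7→F1 5  ⇒ total 28.
Compare {F1, F2, F3}: total 32.
Compare {F1, F2, F4}: total 32.
No size-3 selection does better; minimum is 28.

28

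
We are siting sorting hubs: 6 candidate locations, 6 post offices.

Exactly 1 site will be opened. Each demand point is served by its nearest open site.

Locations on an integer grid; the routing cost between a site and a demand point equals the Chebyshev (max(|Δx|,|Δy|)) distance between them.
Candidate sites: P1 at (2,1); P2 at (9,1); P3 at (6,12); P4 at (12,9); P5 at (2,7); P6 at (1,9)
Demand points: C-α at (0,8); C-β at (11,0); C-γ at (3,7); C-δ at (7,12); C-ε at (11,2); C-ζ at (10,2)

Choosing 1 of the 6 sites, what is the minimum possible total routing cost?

31

Open {P2}.
  C-α→P2 9, C-β→P2 2, C-γ→P2 6, C-δ→P2 11, C-ε→P2 2, C-ζ→P2 1  ⇒ total 31.
Compare {P5}: total 34.
Compare {P6}: total 38.
No size-1 selection does better; minimum is 31.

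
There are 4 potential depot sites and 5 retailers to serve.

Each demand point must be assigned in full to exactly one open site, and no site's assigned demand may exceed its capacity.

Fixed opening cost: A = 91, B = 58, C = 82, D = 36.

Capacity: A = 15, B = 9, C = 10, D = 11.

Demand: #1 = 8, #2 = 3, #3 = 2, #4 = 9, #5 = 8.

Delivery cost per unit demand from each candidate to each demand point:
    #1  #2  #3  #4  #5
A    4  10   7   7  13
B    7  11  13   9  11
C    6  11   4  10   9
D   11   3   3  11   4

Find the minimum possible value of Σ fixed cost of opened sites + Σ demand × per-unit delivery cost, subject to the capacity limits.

353

Open {A, B, D}; cheapest assignment that respects the capacities:
  A (cap 15, load 10): #1, #3 — cost 8×4 + 2×7 = 46
  B (cap 9, load 9): #4 — cost 9×9 = 81
  D (cap 11, load 11): #2, #5 — cost 3×3 + 8×4 = 41
  Shipping 168, fixed 185 → total 353.
  Any other capacity-feasible assignment to {A, B, D} ships for at least 168.
Compare {B, C, D}: its best feasible assignment gives total 354.
Compare {A, C, D}: its best feasible assignment gives total 369.
Every other set of open sites that can feasibly serve all demand totals ≥ 354 even under its best assignment. Minimum: 353.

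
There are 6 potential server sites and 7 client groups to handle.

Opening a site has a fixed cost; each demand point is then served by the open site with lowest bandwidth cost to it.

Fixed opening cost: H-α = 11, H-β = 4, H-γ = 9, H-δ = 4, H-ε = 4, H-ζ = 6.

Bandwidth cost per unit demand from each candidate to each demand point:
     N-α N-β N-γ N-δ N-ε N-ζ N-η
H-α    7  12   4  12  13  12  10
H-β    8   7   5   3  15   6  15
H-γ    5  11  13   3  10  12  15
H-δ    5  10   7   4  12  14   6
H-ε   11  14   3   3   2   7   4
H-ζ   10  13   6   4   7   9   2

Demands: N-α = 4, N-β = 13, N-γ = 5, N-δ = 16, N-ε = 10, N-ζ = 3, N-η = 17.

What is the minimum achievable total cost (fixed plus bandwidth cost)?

Open {H-β, H-δ, H-ε, H-ζ}: assign each demand point to its cheapest open site.
  N-α→H-δ 4×5=20, N-β→H-β 13×7=91, N-γ→H-ε 5×3=15, N-δ→H-β 16×3=48, N-ε→H-ε 10×2=20, N-ζ→H-β 3×6=18, N-η→H-ζ 17×2=34
  bandwidth cost 246, fixed 18 → total 264.
Compare {H-β, H-γ, H-ε, H-ζ}: bandwidth cost 246 + fixed 23 = 269.
Compare {H-β, H-ε, H-ζ}: bandwidth cost 258 + fixed 14 = 272.
Compare {H-β, H-γ, H-δ, H-ε, H-ζ}: bandwidth cost 246 + fixed 27 = 273.
All other subsets cost ≥ 269. Minimum total cost: 264.

264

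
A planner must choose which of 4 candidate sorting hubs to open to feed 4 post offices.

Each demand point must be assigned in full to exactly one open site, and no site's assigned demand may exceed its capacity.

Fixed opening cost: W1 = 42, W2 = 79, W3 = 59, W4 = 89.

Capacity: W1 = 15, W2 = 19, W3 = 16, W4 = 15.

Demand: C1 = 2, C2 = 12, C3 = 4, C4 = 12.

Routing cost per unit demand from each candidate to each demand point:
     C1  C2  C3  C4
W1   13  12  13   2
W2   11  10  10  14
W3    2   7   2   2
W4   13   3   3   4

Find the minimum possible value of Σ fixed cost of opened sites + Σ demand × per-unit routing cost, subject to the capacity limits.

242

Open {W3, W4}; cheapest assignment that respects the capacities:
  W3 (cap 16, load 16): C3, C4 — cost 4×2 + 12×2 = 32
  W4 (cap 15, load 14): C1, C2 — cost 2×13 + 12×3 = 62
  Shipping 94, fixed 148 → total 242.
  Any other capacity-feasible assignment to {W3, W4} ships for at least 94.
Compare {W1, W3}: its best feasible assignment gives total 243.
Compare {W1, W3, W4}: its best feasible assignment gives total 262.
Every other set of open sites that can feasibly serve all demand totals ≥ 243 even under its best assignment. Minimum: 242.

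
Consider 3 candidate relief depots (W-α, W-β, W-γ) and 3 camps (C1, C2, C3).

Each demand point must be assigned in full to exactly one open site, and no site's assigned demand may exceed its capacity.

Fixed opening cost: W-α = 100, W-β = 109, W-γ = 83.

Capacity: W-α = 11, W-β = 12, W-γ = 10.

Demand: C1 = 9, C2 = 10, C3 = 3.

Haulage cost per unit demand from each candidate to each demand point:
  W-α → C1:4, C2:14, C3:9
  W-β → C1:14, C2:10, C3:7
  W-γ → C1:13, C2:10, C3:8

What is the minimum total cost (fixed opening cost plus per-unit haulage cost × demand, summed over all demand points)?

439

Open {W-β, W-γ}; cheapest assignment that respects the capacities:
  W-β (cap 12, load 12): C1, C3 — cost 9×14 + 3×7 = 147
  W-γ (cap 10, load 10): C2 — cost 10×10 = 100
  Shipping 247, fixed 192 → total 439.
  Any other capacity-feasible assignment to {W-β, W-γ} ships for at least 247.
Compare {W-α, W-β, W-γ}: its best feasible assignment gives total 449.
Compare {W-α, W-β}: its best feasible assignment gives total 496.
Every other set of open sites that can feasibly serve all demand totals ≥ 449 even under its best assignment. Minimum: 439.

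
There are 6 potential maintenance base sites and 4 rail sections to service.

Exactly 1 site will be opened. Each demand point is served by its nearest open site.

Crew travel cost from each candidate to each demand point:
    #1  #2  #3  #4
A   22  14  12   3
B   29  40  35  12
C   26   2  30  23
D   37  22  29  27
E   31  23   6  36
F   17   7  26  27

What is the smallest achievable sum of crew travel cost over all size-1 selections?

Open {A}.
  #1→A 22, #2→A 14, #3→A 12, #4→A 3  ⇒ total 51.
Compare {F}: total 77.
Compare {C}: total 81.
No size-1 selection does better; minimum is 51.

51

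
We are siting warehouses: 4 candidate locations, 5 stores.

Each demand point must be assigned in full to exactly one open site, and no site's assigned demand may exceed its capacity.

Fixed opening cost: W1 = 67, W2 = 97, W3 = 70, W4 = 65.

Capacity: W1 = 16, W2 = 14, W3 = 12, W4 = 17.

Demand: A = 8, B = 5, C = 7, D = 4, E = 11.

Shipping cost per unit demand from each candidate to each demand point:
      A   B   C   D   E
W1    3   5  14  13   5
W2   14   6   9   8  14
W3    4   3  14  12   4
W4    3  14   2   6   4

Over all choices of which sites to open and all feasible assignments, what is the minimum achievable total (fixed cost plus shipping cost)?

333

Open {W1, W3, W4}; cheapest assignment that respects the capacities:
  W1 (cap 16, load 13): A, B — cost 8×3 + 5×5 = 49
  W3 (cap 12, load 11): E — cost 11×4 = 44
  W4 (cap 17, load 11): C, D — cost 7×2 + 4×6 = 38
  Shipping 131, fixed 202 → total 333.
  Any other capacity-feasible assignment to {W1, W3, W4} ships for at least 131.
Compare {W2, W3, W4}: its best feasible assignment gives total 376.
Compare {W1, W2, W4}: its best feasible assignment gives total 379.
Every other set of open sites that can feasibly serve all demand totals ≥ 376 even under its best assignment. Minimum: 333.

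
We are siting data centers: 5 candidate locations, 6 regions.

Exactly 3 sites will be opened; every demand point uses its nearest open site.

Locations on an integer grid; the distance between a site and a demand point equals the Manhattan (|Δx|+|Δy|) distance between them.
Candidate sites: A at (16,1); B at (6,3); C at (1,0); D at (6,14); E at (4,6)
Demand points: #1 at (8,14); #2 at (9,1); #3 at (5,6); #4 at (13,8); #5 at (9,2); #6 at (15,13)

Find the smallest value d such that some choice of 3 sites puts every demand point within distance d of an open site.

10

Open {A, B, D}.
  Farthest demand point is #4 at distance 10 (to A); all others are ≤ 10.
With {A, C, D} the worst case is 10.
With {A, D, E} the worst case is 10.
No size-3 selection achieves below 10.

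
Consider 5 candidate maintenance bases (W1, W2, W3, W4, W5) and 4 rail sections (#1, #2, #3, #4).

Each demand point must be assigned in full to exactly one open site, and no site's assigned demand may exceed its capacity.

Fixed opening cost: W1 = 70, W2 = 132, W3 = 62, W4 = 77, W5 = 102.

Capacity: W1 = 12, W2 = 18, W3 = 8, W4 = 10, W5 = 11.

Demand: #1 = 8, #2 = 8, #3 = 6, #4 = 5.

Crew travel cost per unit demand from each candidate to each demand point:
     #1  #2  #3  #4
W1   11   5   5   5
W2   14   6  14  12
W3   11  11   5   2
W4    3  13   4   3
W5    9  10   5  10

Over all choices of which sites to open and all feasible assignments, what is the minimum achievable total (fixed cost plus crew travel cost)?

376

Open {W1, W3, W4}; cheapest assignment that respects the capacities:
  W1 (cap 12, load 11): #3, #4 — cost 6×5 + 5×5 = 55
  W3 (cap 8, load 8): #2 — cost 8×11 = 88
  W4 (cap 10, load 8): #1 — cost 8×3 = 24
  Shipping 167, fixed 209 → total 376.
  Any other capacity-feasible assignment to {W1, W3, W4} ships for at least 167.
Compare {W1, W4, W5}: its best feasible assignment gives total 393.
Compare {W1, W2, W4}: its best feasible assignment gives total 406.
Every other set of open sites that can feasibly serve all demand totals ≥ 393 even under its best assignment. Minimum: 376.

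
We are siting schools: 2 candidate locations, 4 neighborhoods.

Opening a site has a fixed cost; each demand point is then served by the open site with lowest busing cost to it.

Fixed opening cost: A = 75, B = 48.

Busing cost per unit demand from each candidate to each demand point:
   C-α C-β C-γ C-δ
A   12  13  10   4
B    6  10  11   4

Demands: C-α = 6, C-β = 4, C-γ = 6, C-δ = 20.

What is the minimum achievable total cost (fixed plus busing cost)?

270

Open {B}: assign each demand point to its cheapest open site.
  C-α→B 6×6=36, C-β→B 4×10=40, C-γ→B 6×11=66, C-δ→B 20×4=80
  busing cost 222, fixed 48 → total 270.
Compare {A}: busing cost 264 + fixed 75 = 339.
Compare {A, B}: busing cost 216 + fixed 123 = 339.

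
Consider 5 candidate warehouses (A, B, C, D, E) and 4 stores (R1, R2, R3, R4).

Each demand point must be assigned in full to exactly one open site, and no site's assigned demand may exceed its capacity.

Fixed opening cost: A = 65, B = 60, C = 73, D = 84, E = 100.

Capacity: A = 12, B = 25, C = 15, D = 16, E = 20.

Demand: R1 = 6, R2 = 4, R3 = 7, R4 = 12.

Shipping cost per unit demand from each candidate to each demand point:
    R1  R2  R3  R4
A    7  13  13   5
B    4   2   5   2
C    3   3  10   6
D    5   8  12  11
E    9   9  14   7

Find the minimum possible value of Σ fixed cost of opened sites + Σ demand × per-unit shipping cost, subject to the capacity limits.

Open {B, C}; cheapest assignment that respects the capacities:
  B (cap 25, load 23): R2, R3, R4 — cost 4×2 + 7×5 + 12×2 = 67
  C (cap 15, load 6): R1 — cost 6×3 = 18
  Shipping 85, fixed 133 → total 218.
  Any other capacity-feasible assignment to {B, C} ships for at least 85.
Compare {A, B}: its best feasible assignment gives total 234.
Compare {B, D}: its best feasible assignment gives total 241.
Every other set of open sites that can feasibly serve all demand totals ≥ 234 even under its best assignment. Minimum: 218.

218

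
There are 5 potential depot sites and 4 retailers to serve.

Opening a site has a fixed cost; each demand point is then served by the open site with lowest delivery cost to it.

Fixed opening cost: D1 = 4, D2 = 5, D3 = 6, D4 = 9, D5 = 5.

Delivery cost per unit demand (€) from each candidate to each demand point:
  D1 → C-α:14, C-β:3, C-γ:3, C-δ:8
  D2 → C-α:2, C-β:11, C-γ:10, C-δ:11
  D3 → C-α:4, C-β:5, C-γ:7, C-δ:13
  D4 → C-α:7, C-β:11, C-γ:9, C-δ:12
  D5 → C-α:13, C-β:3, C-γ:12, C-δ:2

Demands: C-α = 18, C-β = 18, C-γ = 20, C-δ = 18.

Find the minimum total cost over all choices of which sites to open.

200

Open {D1, D2, D5}: assign each demand point to its cheapest open site.
  C-α→D2 18×2=36, C-β→D1 18×3=54, C-γ→D1 20×3=60, C-δ→D5 18×2=36
  delivery cost 186, fixed 14 → total 200.
Compare {D1, D2, D3, D5}: delivery cost 186 + fixed 20 = 206.
Compare {D1, D2, D4, D5}: delivery cost 186 + fixed 23 = 209.
Compare {D1, D2, D3, D4, D5}: delivery cost 186 + fixed 29 = 215.
All other subsets cost ≥ 206. Minimum total cost: 200.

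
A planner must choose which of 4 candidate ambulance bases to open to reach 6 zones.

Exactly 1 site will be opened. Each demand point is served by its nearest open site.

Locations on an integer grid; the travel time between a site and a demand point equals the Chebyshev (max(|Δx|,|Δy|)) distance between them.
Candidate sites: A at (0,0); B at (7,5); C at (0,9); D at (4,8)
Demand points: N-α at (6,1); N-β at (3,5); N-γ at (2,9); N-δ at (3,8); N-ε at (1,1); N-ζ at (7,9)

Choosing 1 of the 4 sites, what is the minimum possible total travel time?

Open {D}.
  N-α→D 7, N-β→D 3, N-γ→D 2, N-δ→D 1, N-ε→D 7, N-ζ→D 3  ⇒ total 23.
Compare {B}: total 27.
Compare {C}: total 32.
No size-1 selection does better; minimum is 23.

23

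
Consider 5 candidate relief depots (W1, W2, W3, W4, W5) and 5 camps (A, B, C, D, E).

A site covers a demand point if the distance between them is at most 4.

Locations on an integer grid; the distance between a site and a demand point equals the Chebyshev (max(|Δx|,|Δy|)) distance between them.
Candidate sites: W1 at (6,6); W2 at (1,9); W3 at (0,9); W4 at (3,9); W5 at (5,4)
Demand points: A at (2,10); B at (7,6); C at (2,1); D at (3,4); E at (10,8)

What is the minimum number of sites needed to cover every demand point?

2

Coverage sets (demand points within 4 of each site):
  W1: {A, B, D, E}
  W2: {A}
  W3: {A}
  W4: {A, B}
  W5: {B, C, D}
No single site covers all 5 demand points.
But {W1, W5} covers everything, so the minimum is 2.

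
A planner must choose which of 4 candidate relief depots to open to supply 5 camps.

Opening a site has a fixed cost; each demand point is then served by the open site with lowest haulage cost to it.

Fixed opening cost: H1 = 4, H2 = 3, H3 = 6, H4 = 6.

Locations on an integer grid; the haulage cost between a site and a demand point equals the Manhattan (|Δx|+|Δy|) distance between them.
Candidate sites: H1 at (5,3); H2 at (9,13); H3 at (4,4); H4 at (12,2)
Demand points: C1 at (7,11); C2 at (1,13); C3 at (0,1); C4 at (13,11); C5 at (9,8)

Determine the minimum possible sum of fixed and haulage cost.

Open {H1, H2}: assign each demand point to its cheapest open site.
  C1→H2 4, C2→H2 8, C3→H1 7, C4→H2 6, C5→H2 5
  haulage cost 30, fixed 7 → total 37.
Compare {H2, H3}: haulage cost 30 + fixed 9 = 39.
Compare {H1, H2, H3}: haulage cost 30 + fixed 13 = 43.
Compare {H1, H2, H4}: haulage cost 30 + fixed 13 = 43.
All other subsets cost ≥ 39. Minimum total cost: 37.

37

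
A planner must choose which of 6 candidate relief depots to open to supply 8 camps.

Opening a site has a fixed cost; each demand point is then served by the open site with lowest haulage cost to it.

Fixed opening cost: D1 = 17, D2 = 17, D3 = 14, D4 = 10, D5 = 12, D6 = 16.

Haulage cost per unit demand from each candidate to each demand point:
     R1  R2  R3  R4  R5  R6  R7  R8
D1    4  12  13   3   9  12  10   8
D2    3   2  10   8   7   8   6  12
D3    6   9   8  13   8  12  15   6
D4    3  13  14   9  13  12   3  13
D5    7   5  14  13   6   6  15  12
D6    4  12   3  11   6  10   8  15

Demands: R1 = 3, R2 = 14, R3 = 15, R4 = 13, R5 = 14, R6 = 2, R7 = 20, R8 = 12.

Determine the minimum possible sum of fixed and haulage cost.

Open {D1, D2, D3, D4, D6}: assign each demand point to its cheapest open site.
  R1→D2 3×3=9, R2→D2 14×2=28, R3→D6 15×3=45, R4→D1 13×3=39, R5→D6 14×6=84, R6→D2 2×8=16, R7→D4 20×3=60, R8→D3 12×6=72
  haulage cost 353, fixed 74 → total 427.
Compare {D1, D2, D3, D4, D5, D6}: haulage cost 349 + fixed 86 = 435.
Compare {D1, D2, D4, D6}: haulage cost 377 + fixed 60 = 437.
Compare {D1, D2, D4, D5, D6}: haulage cost 373 + fixed 72 = 445.
All other subsets cost ≥ 435. Minimum total cost: 427.

427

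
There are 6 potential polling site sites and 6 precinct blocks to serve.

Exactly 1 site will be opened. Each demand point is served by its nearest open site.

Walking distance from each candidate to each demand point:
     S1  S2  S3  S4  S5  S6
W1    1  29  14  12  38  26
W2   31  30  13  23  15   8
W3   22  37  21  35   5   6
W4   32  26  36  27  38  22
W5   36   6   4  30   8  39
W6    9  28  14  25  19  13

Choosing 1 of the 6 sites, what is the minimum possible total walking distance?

Open {W6}.
  S1→W6 9, S2→W6 28, S3→W6 14, S4→W6 25, S5→W6 19, S6→W6 13  ⇒ total 108.
Compare {W1}: total 120.
Compare {W2}: total 120.
No size-1 selection does better; minimum is 108.

108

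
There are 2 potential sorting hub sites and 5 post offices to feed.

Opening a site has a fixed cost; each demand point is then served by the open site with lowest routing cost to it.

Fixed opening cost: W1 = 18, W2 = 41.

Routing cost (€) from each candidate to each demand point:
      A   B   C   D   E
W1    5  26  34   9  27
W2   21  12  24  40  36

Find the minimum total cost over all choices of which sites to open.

119

Open {W1}: assign each demand point to its cheapest open site.
  A→W1 5, B→W1 26, C→W1 34, D→W1 9, E→W1 27
  routing cost 101, fixed 18 → total 119.
Compare {W1, W2}: routing cost 77 + fixed 59 = 136.
Compare {W2}: routing cost 133 + fixed 41 = 174.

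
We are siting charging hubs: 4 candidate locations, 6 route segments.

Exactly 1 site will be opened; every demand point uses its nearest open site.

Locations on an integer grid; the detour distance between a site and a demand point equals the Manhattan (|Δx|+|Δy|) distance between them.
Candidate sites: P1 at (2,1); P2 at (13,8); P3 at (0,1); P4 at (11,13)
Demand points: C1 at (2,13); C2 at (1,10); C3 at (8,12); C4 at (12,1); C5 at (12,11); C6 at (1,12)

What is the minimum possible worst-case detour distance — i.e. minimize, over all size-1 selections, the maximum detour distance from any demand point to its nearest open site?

13

Open {P4}.
  Farthest demand point is C2 at detour distance 13 (to P4); all others are ≤ 13.
With {P2} the worst case is 16.
With {P1} the worst case is 20.
No size-1 selection achieves below 13.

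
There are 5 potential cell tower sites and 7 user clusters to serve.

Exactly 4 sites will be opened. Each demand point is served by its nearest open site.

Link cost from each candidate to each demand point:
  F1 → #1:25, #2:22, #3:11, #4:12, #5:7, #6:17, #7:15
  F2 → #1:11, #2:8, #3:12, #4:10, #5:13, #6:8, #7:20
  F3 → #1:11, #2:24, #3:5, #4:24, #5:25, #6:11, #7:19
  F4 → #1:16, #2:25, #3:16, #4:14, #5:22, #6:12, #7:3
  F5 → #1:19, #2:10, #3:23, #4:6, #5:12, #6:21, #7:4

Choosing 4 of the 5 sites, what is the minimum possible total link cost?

49

Open {F1, F2, F3, F5}.
  #1→F2 11, #2→F2 8, #3→F3 5, #4→F5 6, #5→F1 7, #6→F2 8, #7→F5 4  ⇒ total 49.
Compare {F1, F2, F3, F4}: total 52.
Compare {F1, F3, F4, F5}: total 53.
No size-4 selection does better; minimum is 49.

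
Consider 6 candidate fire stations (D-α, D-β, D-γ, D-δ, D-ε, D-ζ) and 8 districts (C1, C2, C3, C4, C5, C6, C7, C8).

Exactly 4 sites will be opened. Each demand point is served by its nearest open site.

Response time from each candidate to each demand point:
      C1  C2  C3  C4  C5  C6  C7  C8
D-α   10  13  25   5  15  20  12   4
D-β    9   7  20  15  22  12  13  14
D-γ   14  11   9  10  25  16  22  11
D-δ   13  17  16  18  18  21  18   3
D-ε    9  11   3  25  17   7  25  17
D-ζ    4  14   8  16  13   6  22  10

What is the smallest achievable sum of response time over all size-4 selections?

Open {D-α, D-β, D-ε, D-ζ}.
  C1→D-ζ 4, C2→D-β 7, C3→D-ε 3, C4→D-α 5, C5→D-ζ 13, C6→D-ζ 6, C7→D-α 12, C8→D-α 4  ⇒ total 54.
Compare {D-α, D-δ, D-ε, D-ζ}: total 57.
Compare {D-α, D-β, D-δ, D-ζ}: total 58.
No size-4 selection does better; minimum is 54.

54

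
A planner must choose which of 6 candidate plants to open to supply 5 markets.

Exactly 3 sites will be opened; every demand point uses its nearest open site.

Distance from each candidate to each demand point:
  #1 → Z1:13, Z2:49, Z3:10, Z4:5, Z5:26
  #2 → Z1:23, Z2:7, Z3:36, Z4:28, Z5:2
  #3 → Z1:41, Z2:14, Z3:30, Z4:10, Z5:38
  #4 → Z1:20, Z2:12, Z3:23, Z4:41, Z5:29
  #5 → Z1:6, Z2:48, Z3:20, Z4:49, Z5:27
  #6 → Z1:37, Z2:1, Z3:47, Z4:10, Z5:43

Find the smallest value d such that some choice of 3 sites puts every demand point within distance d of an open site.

Open {#1, #2, #5}.
  Farthest demand point is Z3 at distance 10 (to #1); all others are ≤ 10.
With {#1, #2, #3} the worst case is 13.
With {#1, #2, #4} the worst case is 13.
No size-3 selection achieves below 10.

10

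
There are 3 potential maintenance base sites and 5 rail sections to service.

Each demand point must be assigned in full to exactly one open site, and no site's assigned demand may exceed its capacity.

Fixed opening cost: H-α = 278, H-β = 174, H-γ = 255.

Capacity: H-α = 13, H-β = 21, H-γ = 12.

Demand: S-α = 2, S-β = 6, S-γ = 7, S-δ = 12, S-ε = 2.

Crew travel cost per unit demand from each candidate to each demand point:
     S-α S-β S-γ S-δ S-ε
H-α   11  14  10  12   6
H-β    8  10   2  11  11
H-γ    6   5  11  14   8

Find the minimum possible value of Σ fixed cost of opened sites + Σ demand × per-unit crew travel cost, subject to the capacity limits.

Open {H-β, H-γ}; cheapest assignment that respects the capacities:
  H-β (cap 21, load 19): S-γ, S-δ — cost 7×2 + 12×11 = 146
  H-γ (cap 12, load 10): S-α, S-β, S-ε — cost 2×6 + 6×5 + 2×8 = 58
  Shipping 204, fixed 429 → total 633.
  Any other capacity-feasible assignment to {H-β, H-γ} ships for at least 204.
Compare {H-α, H-β}: its best feasible assignment gives total 708.
Compare {H-α, H-β, H-γ}: its best feasible assignment gives total 907.
Every other set of open sites that can feasibly serve all demand totals ≥ 708 even under its best assignment. Minimum: 633.

633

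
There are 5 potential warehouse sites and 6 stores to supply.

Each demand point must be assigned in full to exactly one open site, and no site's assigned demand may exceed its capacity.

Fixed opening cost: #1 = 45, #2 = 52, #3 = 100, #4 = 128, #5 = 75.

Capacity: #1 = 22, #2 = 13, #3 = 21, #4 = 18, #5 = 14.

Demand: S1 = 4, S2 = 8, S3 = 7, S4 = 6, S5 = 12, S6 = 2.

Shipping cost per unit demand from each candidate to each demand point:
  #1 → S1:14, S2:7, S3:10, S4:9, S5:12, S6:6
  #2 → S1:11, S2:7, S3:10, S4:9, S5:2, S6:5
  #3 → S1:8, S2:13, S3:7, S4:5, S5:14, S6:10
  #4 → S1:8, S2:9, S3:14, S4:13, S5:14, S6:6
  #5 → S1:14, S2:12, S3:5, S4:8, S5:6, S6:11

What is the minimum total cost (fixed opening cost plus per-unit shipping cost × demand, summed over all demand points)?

400

Open {#1, #2, #3}; cheapest assignment that respects the capacities:
  #1 (cap 22, load 10): S2, S6 — cost 8×7 + 2×6 = 68
  #2 (cap 13, load 12): S5 — cost 12×2 = 24
  #3 (cap 21, load 17): S1, S3, S4 — cost 4×8 + 7×7 + 6×5 = 111
  Shipping 203, fixed 197 → total 400.
  Any other capacity-feasible assignment to {#1, #2, #3} ships for at least 203.
Compare {#1, #2, #5}: its best feasible assignment gives total 403.
Compare {#1, #2, #3, #5}: its best feasible assignment gives total 461.
Every other set of open sites that can feasibly serve all demand totals ≥ 403 even under its best assignment. Minimum: 400.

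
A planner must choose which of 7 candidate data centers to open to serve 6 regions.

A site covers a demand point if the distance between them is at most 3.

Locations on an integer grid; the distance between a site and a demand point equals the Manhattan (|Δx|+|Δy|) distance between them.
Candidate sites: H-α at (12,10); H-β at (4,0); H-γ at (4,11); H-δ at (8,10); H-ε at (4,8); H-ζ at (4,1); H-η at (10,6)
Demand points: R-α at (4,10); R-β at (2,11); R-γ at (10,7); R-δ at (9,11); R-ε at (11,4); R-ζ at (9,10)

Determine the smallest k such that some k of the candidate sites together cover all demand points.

Coverage sets (demand points within 3 of each site):
  H-α: {R-ζ}
  H-β: {}
  H-γ: {R-α, R-β}
  H-δ: {R-δ, R-ζ}
  H-ε: {R-α}
  H-ζ: {}
  H-η: {R-γ, R-ε}
No 2 sites suffice: every size-2 union leaves at least one demand point uncovered.
But {H-γ, H-δ, H-η} covers everything, so the minimum is 3.

3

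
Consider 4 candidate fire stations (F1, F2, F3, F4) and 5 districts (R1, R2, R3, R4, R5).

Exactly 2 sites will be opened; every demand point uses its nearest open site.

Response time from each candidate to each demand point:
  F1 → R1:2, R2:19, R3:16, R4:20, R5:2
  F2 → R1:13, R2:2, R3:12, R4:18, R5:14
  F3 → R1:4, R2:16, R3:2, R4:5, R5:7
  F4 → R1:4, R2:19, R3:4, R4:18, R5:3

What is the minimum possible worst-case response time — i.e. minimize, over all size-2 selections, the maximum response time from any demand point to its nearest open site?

Open {F2, F3}.
  Farthest demand point is R5 at response time 7 (to F3); all others are ≤ 7.
With {F1, F3} the worst case is 16.
With {F3, F4} the worst case is 16.
No size-2 selection achieves below 7.

7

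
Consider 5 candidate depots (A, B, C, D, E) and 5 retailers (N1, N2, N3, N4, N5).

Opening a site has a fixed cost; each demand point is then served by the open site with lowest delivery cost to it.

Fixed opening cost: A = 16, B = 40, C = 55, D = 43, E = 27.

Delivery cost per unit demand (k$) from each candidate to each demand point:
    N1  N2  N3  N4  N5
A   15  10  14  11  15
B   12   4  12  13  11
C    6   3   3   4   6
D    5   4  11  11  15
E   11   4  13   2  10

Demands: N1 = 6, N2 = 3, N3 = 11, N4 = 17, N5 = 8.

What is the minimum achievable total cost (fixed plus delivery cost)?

242

Open {C, E}: assign each demand point to its cheapest open site.
  N1→C 6×6=36, N2→C 3×3=9, N3→C 11×3=33, N4→E 17×2=34, N5→C 8×6=48
  delivery cost 160, fixed 82 → total 242.
Compare {C}: delivery cost 194 + fixed 55 = 249.
Compare {A, C, E}: delivery cost 160 + fixed 98 = 258.
Compare {A, C}: delivery cost 194 + fixed 71 = 265.
All other subsets cost ≥ 249. Minimum total cost: 242.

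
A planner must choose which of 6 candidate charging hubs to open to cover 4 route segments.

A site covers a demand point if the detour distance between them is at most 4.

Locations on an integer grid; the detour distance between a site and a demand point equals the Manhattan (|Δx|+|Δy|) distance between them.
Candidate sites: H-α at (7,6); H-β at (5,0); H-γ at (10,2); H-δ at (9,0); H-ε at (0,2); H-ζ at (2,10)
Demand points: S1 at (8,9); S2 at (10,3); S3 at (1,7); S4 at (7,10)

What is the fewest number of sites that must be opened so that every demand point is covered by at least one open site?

3

Coverage sets (demand points within 4 of each site):
  H-α: {S1, S4}
  H-β: {}
  H-γ: {S2}
  H-δ: {S2}
  H-ε: {}
  H-ζ: {S3}
No 2 sites suffice: every size-2 union leaves at least one demand point uncovered.
But {H-α, H-γ, H-ζ} covers everything, so the minimum is 3.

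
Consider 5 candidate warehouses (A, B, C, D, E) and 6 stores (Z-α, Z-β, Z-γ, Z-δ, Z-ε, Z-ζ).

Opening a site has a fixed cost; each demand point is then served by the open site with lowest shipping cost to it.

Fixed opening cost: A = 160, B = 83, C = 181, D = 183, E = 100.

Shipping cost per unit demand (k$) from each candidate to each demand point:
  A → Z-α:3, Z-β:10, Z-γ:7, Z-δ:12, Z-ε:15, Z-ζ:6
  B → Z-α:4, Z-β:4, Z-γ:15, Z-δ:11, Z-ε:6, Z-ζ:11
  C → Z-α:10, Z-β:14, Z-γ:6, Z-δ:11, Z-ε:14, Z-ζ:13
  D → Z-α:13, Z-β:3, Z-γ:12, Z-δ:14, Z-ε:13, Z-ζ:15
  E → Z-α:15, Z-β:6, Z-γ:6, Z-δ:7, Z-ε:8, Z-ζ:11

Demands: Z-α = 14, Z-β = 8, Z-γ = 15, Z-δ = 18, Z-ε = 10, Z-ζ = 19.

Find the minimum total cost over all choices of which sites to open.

756

Open {B, E}: assign each demand point to its cheapest open site.
  Z-α→B 14×4=56, Z-β→B 8×4=32, Z-γ→E 15×6=90, Z-δ→E 18×7=126, Z-ε→B 10×6=60, Z-ζ→B 19×11=209
  shipping cost 573, fixed 183 → total 756.
Compare {A, E}: shipping cost 500 + fixed 260 = 760.
Compare {A, B}: shipping cost 551 + fixed 243 = 794.
Compare {A, B, E}: shipping cost 464 + fixed 343 = 807.
All other subsets cost ≥ 760. Minimum total cost: 756.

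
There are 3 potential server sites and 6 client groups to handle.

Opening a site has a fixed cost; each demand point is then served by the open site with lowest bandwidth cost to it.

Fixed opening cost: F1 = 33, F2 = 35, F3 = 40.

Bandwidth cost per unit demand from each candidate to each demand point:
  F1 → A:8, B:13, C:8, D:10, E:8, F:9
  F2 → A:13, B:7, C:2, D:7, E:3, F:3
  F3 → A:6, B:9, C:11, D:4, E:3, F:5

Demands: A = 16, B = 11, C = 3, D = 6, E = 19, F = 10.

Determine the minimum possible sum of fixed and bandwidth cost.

Open {F2, F3}: assign each demand point to its cheapest open site.
  A→F3 16×6=96, B→F2 11×7=77, C→F2 3×2=6, D→F3 6×4=24, E→F2 19×3=57, F→F2 10×3=30
  bandwidth cost 290, fixed 75 → total 365.
Compare {F1, F2, F3}: bandwidth cost 290 + fixed 108 = 398.
Compare {F3}: bandwidth cost 359 + fixed 40 = 399.
Compare {F1, F2}: bandwidth cost 340 + fixed 68 = 408.
All other subsets cost ≥ 398. Minimum total cost: 365.

365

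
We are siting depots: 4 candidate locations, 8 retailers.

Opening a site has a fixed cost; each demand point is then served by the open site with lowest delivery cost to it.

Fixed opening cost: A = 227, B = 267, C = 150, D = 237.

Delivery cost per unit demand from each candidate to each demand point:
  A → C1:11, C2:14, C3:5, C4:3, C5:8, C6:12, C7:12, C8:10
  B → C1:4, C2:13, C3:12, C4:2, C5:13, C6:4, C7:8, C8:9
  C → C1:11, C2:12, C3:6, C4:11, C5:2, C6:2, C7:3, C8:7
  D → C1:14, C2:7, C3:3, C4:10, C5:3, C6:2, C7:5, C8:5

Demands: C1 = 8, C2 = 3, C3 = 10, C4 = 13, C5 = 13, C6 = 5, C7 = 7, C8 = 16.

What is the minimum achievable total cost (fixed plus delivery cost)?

646

Open {C}: assign each demand point to its cheapest open site.
  C1→C 8×11=88, C2→C 3×12=36, C3→C 10×6=60, C4→C 13×11=143, C5→C 13×2=26, C6→C 5×2=10, C7→C 7×3=21, C8→C 16×7=112
  delivery cost 496, fixed 150 → total 646.
Compare {D}: delivery cost 457 + fixed 237 = 694.
Compare {B, C}: delivery cost 323 + fixed 417 = 740.
Compare {A, C}: delivery cost 382 + fixed 377 = 759.
All other subsets cost ≥ 694. Minimum total cost: 646.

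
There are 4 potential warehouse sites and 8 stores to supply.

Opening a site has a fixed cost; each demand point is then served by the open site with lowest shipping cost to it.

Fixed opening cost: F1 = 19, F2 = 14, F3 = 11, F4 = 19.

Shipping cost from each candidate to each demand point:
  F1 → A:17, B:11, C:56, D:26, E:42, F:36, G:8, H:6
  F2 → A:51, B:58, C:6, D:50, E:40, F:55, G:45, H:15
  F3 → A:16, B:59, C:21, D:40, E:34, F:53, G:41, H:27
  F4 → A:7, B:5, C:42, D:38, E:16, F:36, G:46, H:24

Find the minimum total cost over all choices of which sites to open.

Open {F1, F2, F4}: assign each demand point to its cheapest open site.
  A→F4 7, B→F4 5, C→F2 6, D→F1 26, E→F4 16, F→F1 36, G→F1 8, H→F1 6
  shipping cost 110, fixed 52 → total 162.
Compare {F1, F2, F3, F4}: shipping cost 110 + fixed 63 = 173.
Compare {F1, F3, F4}: shipping cost 125 + fixed 49 = 174.
Compare {F1, F2}: shipping cost 150 + fixed 33 = 183.
All other subsets cost ≥ 173. Minimum total cost: 162.

162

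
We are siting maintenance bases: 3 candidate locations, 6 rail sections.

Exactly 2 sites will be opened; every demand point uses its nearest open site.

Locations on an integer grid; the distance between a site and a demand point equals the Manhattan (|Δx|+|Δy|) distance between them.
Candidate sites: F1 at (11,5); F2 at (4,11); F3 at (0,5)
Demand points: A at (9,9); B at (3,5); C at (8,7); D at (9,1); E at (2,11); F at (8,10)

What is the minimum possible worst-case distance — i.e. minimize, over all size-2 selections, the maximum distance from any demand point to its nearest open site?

Open {F1, F2}.
  Farthest demand point is B at distance 7 (to F2); all others are ≤ 7.
With {F1, F3} the worst case is 8.
With {F2, F3} the worst case is 13.
No size-2 selection achieves below 7.

7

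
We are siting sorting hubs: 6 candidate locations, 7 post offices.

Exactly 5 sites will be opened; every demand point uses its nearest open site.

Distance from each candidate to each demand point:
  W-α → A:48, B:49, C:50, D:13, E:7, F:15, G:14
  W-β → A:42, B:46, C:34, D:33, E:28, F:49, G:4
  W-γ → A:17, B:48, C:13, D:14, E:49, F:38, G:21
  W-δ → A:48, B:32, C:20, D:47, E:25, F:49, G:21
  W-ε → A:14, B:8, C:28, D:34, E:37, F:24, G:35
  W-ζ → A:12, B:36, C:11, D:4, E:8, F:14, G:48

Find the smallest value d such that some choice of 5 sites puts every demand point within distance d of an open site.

14

Open {W-α, W-β, W-γ, W-ε, W-ζ}.
  Farthest demand point is F at distance 14 (to W-ζ); all others are ≤ 14.
With {W-α, W-β, W-δ, W-ε, W-ζ} the worst case is 14.
With {W-α, W-γ, W-δ, W-ε, W-ζ} the worst case is 14.
No size-5 selection achieves below 14.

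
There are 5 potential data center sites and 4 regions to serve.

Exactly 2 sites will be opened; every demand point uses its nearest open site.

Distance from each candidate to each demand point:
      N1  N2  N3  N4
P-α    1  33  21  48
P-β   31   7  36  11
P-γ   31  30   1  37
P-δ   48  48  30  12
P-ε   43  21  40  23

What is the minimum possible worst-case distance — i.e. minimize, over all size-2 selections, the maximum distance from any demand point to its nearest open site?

21

Open {P-α, P-β}.
  Farthest demand point is N3 at distance 21 (to P-α); all others are ≤ 21.
With {P-α, P-ε} the worst case is 23.
With {P-β, P-γ} the worst case is 31.
No size-2 selection achieves below 21.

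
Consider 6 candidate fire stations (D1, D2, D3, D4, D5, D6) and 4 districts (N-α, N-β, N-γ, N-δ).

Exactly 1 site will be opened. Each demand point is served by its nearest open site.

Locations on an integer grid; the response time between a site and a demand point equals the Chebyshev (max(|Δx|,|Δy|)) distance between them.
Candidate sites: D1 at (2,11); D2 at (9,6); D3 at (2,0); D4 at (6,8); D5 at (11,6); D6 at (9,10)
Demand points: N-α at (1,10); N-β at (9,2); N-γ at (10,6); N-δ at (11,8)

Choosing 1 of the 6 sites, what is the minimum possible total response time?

15

Open {D2}.
  N-α→D2 8, N-β→D2 4, N-γ→D2 1, N-δ→D2 2  ⇒ total 15.
Compare {D5}: total 17.
Compare {D4}: total 20.
No size-1 selection does better; minimum is 15.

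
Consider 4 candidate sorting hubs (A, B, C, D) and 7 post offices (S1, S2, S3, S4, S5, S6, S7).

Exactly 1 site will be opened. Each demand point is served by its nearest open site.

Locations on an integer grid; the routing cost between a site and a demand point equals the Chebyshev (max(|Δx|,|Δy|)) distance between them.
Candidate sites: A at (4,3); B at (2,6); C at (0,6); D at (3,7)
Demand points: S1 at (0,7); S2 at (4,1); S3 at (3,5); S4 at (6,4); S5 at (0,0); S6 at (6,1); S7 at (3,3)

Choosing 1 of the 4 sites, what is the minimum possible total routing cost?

Open {A}.
  S1→A 4, S2→A 2, S3→A 2, S4→A 2, S5→A 4, S6→A 2, S7→A 1  ⇒ total 17.
Compare {B}: total 26.
Compare {C}: total 30.
No size-1 selection does better; minimum is 17.

17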